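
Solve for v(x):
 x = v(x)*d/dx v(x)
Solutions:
 v(x) = -sqrt(C1 + x^2)
 v(x) = sqrt(C1 + x^2)


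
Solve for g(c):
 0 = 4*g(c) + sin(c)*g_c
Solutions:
 g(c) = C1*(cos(c)^2 + 2*cos(c) + 1)/(cos(c)^2 - 2*cos(c) + 1)


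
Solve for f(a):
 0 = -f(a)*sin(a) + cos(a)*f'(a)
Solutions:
 f(a) = C1/cos(a)


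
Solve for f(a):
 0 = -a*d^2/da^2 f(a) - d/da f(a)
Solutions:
 f(a) = C1 + C2*log(a)


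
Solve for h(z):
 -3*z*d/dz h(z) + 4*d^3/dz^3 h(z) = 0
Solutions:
 h(z) = C1 + Integral(C2*airyai(6^(1/3)*z/2) + C3*airybi(6^(1/3)*z/2), z)


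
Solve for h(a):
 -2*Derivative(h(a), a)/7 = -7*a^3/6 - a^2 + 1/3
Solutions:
 h(a) = C1 + 49*a^4/48 + 7*a^3/6 - 7*a/6


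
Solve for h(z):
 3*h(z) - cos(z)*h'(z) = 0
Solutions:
 h(z) = C1*(sin(z) + 1)^(3/2)/(sin(z) - 1)^(3/2)


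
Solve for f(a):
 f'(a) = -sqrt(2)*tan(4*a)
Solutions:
 f(a) = C1 + sqrt(2)*log(cos(4*a))/4


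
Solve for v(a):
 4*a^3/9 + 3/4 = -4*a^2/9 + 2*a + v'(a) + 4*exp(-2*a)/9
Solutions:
 v(a) = C1 + a^4/9 + 4*a^3/27 - a^2 + 3*a/4 + 2*exp(-2*a)/9


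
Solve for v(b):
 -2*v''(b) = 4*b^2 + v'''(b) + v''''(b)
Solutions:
 v(b) = C1 + C2*b - b^4/6 + b^3/3 + b^2/2 + (C3*sin(sqrt(7)*b/2) + C4*cos(sqrt(7)*b/2))*exp(-b/2)


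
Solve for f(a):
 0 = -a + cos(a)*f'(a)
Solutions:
 f(a) = C1 + Integral(a/cos(a), a)


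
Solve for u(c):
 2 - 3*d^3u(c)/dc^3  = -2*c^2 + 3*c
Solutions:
 u(c) = C1 + C2*c + C3*c^2 + c^5/90 - c^4/24 + c^3/9


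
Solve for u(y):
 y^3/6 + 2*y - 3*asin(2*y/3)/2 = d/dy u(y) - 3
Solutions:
 u(y) = C1 + y^4/24 + y^2 - 3*y*asin(2*y/3)/2 + 3*y - 3*sqrt(9 - 4*y^2)/4


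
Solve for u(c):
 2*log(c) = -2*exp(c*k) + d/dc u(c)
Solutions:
 u(c) = C1 + 2*c*log(c) - 2*c + Piecewise((2*exp(c*k)/k, Ne(k, 0)), (2*c, True))


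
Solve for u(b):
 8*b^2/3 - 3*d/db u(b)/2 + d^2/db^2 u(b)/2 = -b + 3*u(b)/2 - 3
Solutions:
 u(b) = C1*exp(b*(3 - sqrt(21))/2) + C2*exp(b*(3 + sqrt(21))/2) + 16*b^2/9 - 26*b/9 + 164/27


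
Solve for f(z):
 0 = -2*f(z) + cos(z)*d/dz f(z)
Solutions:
 f(z) = C1*(sin(z) + 1)/(sin(z) - 1)


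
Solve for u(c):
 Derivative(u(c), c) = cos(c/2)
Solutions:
 u(c) = C1 + 2*sin(c/2)


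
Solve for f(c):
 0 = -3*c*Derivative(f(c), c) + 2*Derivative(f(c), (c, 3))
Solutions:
 f(c) = C1 + Integral(C2*airyai(2^(2/3)*3^(1/3)*c/2) + C3*airybi(2^(2/3)*3^(1/3)*c/2), c)


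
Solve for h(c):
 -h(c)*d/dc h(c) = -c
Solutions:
 h(c) = -sqrt(C1 + c^2)
 h(c) = sqrt(C1 + c^2)


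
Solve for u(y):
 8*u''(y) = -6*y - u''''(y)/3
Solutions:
 u(y) = C1 + C2*y + C3*sin(2*sqrt(6)*y) + C4*cos(2*sqrt(6)*y) - y^3/8


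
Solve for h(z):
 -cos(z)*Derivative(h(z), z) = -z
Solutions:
 h(z) = C1 + Integral(z/cos(z), z)


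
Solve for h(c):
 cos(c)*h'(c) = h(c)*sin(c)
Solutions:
 h(c) = C1/cos(c)


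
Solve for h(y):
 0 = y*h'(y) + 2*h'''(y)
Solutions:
 h(y) = C1 + Integral(C2*airyai(-2^(2/3)*y/2) + C3*airybi(-2^(2/3)*y/2), y)


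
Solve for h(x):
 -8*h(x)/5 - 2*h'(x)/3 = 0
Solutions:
 h(x) = C1*exp(-12*x/5)


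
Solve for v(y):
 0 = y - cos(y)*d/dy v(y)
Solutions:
 v(y) = C1 + Integral(y/cos(y), y)


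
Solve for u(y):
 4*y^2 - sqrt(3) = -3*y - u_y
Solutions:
 u(y) = C1 - 4*y^3/3 - 3*y^2/2 + sqrt(3)*y


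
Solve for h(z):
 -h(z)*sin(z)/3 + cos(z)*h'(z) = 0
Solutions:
 h(z) = C1/cos(z)^(1/3)


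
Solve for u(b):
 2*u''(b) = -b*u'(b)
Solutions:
 u(b) = C1 + C2*erf(b/2)


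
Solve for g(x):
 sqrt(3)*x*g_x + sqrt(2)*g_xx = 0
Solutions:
 g(x) = C1 + C2*erf(6^(1/4)*x/2)


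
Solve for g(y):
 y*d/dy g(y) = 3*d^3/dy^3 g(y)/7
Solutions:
 g(y) = C1 + Integral(C2*airyai(3^(2/3)*7^(1/3)*y/3) + C3*airybi(3^(2/3)*7^(1/3)*y/3), y)


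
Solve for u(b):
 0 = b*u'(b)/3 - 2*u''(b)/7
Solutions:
 u(b) = C1 + C2*erfi(sqrt(21)*b/6)


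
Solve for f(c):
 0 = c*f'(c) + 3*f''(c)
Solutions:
 f(c) = C1 + C2*erf(sqrt(6)*c/6)


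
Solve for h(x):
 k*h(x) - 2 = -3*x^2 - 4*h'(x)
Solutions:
 h(x) = C1*exp(-k*x/4) - 3*x^2/k + 2/k + 24*x/k^2 - 96/k^3


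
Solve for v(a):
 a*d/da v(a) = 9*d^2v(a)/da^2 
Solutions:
 v(a) = C1 + C2*erfi(sqrt(2)*a/6)


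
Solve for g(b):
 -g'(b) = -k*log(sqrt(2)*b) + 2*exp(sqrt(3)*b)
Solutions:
 g(b) = C1 + b*k*log(b) + b*k*(-1 + log(2)/2) - 2*sqrt(3)*exp(sqrt(3)*b)/3


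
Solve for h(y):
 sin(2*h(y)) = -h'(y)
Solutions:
 h(y) = pi - acos((-C1 - exp(4*y))/(C1 - exp(4*y)))/2
 h(y) = acos((-C1 - exp(4*y))/(C1 - exp(4*y)))/2


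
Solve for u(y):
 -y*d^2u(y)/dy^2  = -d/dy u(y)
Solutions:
 u(y) = C1 + C2*y^2


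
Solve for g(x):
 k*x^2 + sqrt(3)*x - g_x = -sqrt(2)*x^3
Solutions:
 g(x) = C1 + k*x^3/3 + sqrt(2)*x^4/4 + sqrt(3)*x^2/2


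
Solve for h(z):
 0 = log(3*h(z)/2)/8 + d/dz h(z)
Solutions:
 -8*Integral(1/(-log(_y) - log(3) + log(2)), (_y, h(z))) = C1 - z


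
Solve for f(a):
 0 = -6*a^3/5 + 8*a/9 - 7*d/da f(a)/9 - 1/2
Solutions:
 f(a) = C1 - 27*a^4/70 + 4*a^2/7 - 9*a/14


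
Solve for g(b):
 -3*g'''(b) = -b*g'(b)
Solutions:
 g(b) = C1 + Integral(C2*airyai(3^(2/3)*b/3) + C3*airybi(3^(2/3)*b/3), b)


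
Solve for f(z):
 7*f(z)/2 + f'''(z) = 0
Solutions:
 f(z) = C3*exp(-2^(2/3)*7^(1/3)*z/2) + (C1*sin(2^(2/3)*sqrt(3)*7^(1/3)*z/4) + C2*cos(2^(2/3)*sqrt(3)*7^(1/3)*z/4))*exp(2^(2/3)*7^(1/3)*z/4)


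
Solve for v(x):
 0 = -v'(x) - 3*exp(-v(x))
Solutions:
 v(x) = log(C1 - 3*x)


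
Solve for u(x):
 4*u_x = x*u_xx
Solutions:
 u(x) = C1 + C2*x^5


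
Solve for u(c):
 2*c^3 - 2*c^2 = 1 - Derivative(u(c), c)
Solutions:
 u(c) = C1 - c^4/2 + 2*c^3/3 + c


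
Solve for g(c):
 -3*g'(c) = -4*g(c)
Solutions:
 g(c) = C1*exp(4*c/3)


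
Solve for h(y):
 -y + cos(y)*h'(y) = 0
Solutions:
 h(y) = C1 + Integral(y/cos(y), y)


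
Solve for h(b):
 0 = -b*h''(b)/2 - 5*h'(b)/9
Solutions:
 h(b) = C1 + C2/b^(1/9)


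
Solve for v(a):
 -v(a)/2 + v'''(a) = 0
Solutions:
 v(a) = C3*exp(2^(2/3)*a/2) + (C1*sin(2^(2/3)*sqrt(3)*a/4) + C2*cos(2^(2/3)*sqrt(3)*a/4))*exp(-2^(2/3)*a/4)


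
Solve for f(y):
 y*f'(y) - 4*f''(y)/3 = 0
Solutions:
 f(y) = C1 + C2*erfi(sqrt(6)*y/4)


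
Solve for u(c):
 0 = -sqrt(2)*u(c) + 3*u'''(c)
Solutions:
 u(c) = C3*exp(2^(1/6)*3^(2/3)*c/3) + (C1*sin(6^(1/6)*c/2) + C2*cos(6^(1/6)*c/2))*exp(-2^(1/6)*3^(2/3)*c/6)


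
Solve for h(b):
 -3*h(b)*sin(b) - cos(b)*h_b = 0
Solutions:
 h(b) = C1*cos(b)^3


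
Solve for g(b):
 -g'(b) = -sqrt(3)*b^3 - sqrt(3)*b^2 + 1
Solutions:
 g(b) = C1 + sqrt(3)*b^4/4 + sqrt(3)*b^3/3 - b


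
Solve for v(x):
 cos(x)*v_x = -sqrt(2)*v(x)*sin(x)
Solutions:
 v(x) = C1*cos(x)^(sqrt(2))


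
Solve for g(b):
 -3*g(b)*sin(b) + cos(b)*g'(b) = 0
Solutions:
 g(b) = C1/cos(b)^3


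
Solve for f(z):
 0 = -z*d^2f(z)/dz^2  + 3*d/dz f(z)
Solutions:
 f(z) = C1 + C2*z^4


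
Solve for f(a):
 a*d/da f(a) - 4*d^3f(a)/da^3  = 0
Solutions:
 f(a) = C1 + Integral(C2*airyai(2^(1/3)*a/2) + C3*airybi(2^(1/3)*a/2), a)


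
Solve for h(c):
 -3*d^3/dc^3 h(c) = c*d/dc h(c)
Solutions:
 h(c) = C1 + Integral(C2*airyai(-3^(2/3)*c/3) + C3*airybi(-3^(2/3)*c/3), c)


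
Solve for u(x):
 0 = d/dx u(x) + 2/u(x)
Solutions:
 u(x) = -sqrt(C1 - 4*x)
 u(x) = sqrt(C1 - 4*x)


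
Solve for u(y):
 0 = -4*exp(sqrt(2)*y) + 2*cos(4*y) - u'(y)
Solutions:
 u(y) = C1 - 2*sqrt(2)*exp(sqrt(2)*y) + sin(4*y)/2


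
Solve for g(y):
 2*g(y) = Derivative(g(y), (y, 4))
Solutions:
 g(y) = C1*exp(-2^(1/4)*y) + C2*exp(2^(1/4)*y) + C3*sin(2^(1/4)*y) + C4*cos(2^(1/4)*y)


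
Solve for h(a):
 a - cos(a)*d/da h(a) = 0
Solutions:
 h(a) = C1 + Integral(a/cos(a), a)


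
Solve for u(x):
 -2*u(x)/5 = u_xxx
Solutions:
 u(x) = C3*exp(-2^(1/3)*5^(2/3)*x/5) + (C1*sin(2^(1/3)*sqrt(3)*5^(2/3)*x/10) + C2*cos(2^(1/3)*sqrt(3)*5^(2/3)*x/10))*exp(2^(1/3)*5^(2/3)*x/10)


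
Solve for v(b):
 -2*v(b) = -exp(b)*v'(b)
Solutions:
 v(b) = C1*exp(-2*exp(-b))


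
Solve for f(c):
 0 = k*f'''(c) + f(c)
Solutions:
 f(c) = C1*exp(c*(-1/k)^(1/3)) + C2*exp(c*(-1/k)^(1/3)*(-1 + sqrt(3)*I)/2) + C3*exp(-c*(-1/k)^(1/3)*(1 + sqrt(3)*I)/2)


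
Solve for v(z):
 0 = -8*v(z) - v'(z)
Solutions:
 v(z) = C1*exp(-8*z)


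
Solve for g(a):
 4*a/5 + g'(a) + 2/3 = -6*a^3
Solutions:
 g(a) = C1 - 3*a^4/2 - 2*a^2/5 - 2*a/3


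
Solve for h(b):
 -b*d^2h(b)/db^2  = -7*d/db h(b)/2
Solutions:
 h(b) = C1 + C2*b^(9/2)


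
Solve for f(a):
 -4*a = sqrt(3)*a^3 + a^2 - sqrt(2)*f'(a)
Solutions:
 f(a) = C1 + sqrt(6)*a^4/8 + sqrt(2)*a^3/6 + sqrt(2)*a^2


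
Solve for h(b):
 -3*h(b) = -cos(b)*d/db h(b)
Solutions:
 h(b) = C1*(sin(b) + 1)^(3/2)/(sin(b) - 1)^(3/2)


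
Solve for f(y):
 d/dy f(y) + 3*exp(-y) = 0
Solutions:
 f(y) = C1 + 3*exp(-y)


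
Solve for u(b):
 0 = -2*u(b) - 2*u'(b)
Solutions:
 u(b) = C1*exp(-b)


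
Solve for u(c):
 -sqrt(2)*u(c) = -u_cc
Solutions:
 u(c) = C1*exp(-2^(1/4)*c) + C2*exp(2^(1/4)*c)


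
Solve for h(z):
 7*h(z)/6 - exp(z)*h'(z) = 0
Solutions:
 h(z) = C1*exp(-7*exp(-z)/6)


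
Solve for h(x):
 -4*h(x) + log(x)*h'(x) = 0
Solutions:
 h(x) = C1*exp(4*li(x))


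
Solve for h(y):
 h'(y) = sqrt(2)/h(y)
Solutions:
 h(y) = -sqrt(C1 + 2*sqrt(2)*y)
 h(y) = sqrt(C1 + 2*sqrt(2)*y)


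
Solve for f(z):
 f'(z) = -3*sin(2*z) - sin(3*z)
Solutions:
 f(z) = C1 + 3*cos(2*z)/2 + cos(3*z)/3


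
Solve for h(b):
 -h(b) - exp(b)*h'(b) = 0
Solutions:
 h(b) = C1*exp(exp(-b))


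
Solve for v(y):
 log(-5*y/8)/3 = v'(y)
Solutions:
 v(y) = C1 + y*log(-y)/3 + y*(-log(2) - 1/3 + log(5)/3)


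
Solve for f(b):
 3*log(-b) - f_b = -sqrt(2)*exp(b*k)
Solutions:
 f(b) = C1 + 3*b*log(-b) - 3*b + Piecewise((sqrt(2)*exp(b*k)/k, Ne(k, 0)), (sqrt(2)*b, True))


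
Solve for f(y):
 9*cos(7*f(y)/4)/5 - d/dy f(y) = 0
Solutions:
 -9*y/5 - 2*log(sin(7*f(y)/4) - 1)/7 + 2*log(sin(7*f(y)/4) + 1)/7 = C1


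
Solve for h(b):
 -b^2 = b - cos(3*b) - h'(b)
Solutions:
 h(b) = C1 + b^3/3 + b^2/2 - sin(3*b)/3


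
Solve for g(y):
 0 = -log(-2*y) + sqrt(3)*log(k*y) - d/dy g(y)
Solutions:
 g(y) = C1 + y*(sqrt(3)*log(-k) - sqrt(3) - log(2) + 1) - y*(1 - sqrt(3))*log(-y)


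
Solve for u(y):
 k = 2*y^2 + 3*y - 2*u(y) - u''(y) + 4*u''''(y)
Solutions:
 u(y) = C1*exp(-sqrt(2)*y*sqrt(1 + sqrt(33))/4) + C2*exp(sqrt(2)*y*sqrt(1 + sqrt(33))/4) + C3*sin(sqrt(2)*y*sqrt(-1 + sqrt(33))/4) + C4*cos(sqrt(2)*y*sqrt(-1 + sqrt(33))/4) - k/2 + y^2 + 3*y/2 - 1


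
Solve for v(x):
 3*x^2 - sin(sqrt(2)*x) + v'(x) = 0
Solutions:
 v(x) = C1 - x^3 - sqrt(2)*cos(sqrt(2)*x)/2


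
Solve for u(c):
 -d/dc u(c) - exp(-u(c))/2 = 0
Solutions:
 u(c) = log(C1 - c/2)


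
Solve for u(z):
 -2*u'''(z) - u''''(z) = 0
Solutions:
 u(z) = C1 + C2*z + C3*z^2 + C4*exp(-2*z)


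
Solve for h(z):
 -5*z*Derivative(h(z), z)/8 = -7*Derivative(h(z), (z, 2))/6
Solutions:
 h(z) = C1 + C2*erfi(sqrt(210)*z/28)


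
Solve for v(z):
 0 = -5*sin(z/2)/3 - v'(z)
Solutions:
 v(z) = C1 + 10*cos(z/2)/3


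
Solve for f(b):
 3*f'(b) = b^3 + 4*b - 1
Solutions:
 f(b) = C1 + b^4/12 + 2*b^2/3 - b/3


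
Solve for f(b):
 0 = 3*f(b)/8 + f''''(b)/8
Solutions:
 f(b) = (C1*sin(sqrt(2)*3^(1/4)*b/2) + C2*cos(sqrt(2)*3^(1/4)*b/2))*exp(-sqrt(2)*3^(1/4)*b/2) + (C3*sin(sqrt(2)*3^(1/4)*b/2) + C4*cos(sqrt(2)*3^(1/4)*b/2))*exp(sqrt(2)*3^(1/4)*b/2)


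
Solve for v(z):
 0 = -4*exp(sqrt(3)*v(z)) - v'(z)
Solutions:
 v(z) = sqrt(3)*(2*log(1/(C1 + 4*z)) - log(3))/6


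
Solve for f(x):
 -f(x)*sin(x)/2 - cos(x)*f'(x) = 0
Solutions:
 f(x) = C1*sqrt(cos(x))


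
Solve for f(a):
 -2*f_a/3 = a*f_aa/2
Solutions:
 f(a) = C1 + C2/a^(1/3)


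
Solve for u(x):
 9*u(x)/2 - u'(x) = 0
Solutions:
 u(x) = C1*exp(9*x/2)


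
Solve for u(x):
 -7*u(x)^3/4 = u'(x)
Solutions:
 u(x) = -sqrt(2)*sqrt(-1/(C1 - 7*x))
 u(x) = sqrt(2)*sqrt(-1/(C1 - 7*x))


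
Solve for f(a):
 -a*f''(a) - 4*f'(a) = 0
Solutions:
 f(a) = C1 + C2/a^3


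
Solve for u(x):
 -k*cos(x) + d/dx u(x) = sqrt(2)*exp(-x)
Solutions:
 u(x) = C1 + k*sin(x) - sqrt(2)*exp(-x)


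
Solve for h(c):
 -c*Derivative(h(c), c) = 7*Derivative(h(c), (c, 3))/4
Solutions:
 h(c) = C1 + Integral(C2*airyai(-14^(2/3)*c/7) + C3*airybi(-14^(2/3)*c/7), c)


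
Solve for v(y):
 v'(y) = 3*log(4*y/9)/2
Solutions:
 v(y) = C1 + 3*y*log(y)/2 - 3*y*log(3) - 3*y/2 + 3*y*log(2)


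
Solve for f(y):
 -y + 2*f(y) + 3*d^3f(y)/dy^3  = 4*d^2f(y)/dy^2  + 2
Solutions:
 f(y) = C1*exp(y*(16/(9*sqrt(345) + 179)^(1/3) + (9*sqrt(345) + 179)^(1/3) + 8)/18)*sin(sqrt(3)*y*(-(9*sqrt(345) + 179)^(1/3) + 16/(9*sqrt(345) + 179)^(1/3))/18) + C2*exp(y*(16/(9*sqrt(345) + 179)^(1/3) + (9*sqrt(345) + 179)^(1/3) + 8)/18)*cos(sqrt(3)*y*(-(9*sqrt(345) + 179)^(1/3) + 16/(9*sqrt(345) + 179)^(1/3))/18) + C3*exp(y*(-(9*sqrt(345) + 179)^(1/3) - 16/(9*sqrt(345) + 179)^(1/3) + 4)/9) + y/2 + 1


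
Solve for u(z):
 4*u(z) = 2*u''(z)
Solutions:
 u(z) = C1*exp(-sqrt(2)*z) + C2*exp(sqrt(2)*z)


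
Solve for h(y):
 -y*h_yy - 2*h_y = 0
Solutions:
 h(y) = C1 + C2/y


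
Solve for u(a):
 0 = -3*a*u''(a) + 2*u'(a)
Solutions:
 u(a) = C1 + C2*a^(5/3)


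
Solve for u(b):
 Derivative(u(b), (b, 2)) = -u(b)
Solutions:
 u(b) = C1*sin(b) + C2*cos(b)


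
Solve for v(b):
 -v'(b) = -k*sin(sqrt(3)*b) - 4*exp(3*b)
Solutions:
 v(b) = C1 - sqrt(3)*k*cos(sqrt(3)*b)/3 + 4*exp(3*b)/3


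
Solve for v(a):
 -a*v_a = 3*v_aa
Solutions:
 v(a) = C1 + C2*erf(sqrt(6)*a/6)


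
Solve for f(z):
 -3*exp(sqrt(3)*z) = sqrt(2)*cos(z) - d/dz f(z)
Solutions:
 f(z) = C1 + sqrt(3)*exp(sqrt(3)*z) + sqrt(2)*sin(z)


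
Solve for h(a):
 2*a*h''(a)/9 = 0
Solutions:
 h(a) = C1 + C2*a


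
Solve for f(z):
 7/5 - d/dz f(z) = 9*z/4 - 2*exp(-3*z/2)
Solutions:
 f(z) = C1 - 9*z^2/8 + 7*z/5 - 4*exp(-3*z/2)/3


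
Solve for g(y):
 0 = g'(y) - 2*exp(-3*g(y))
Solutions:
 g(y) = log(C1 + 6*y)/3
 g(y) = log((-3^(1/3) - 3^(5/6)*I)*(C1 + 2*y)^(1/3)/2)
 g(y) = log((-3^(1/3) + 3^(5/6)*I)*(C1 + 2*y)^(1/3)/2)


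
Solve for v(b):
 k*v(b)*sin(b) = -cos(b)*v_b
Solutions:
 v(b) = C1*exp(k*log(cos(b)))


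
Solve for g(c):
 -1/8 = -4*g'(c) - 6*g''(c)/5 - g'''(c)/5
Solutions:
 g(c) = C1 + c/32 + (C2*sin(sqrt(11)*c) + C3*cos(sqrt(11)*c))*exp(-3*c)


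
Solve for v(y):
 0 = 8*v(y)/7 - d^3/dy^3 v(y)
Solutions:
 v(y) = C3*exp(2*7^(2/3)*y/7) + (C1*sin(sqrt(3)*7^(2/3)*y/7) + C2*cos(sqrt(3)*7^(2/3)*y/7))*exp(-7^(2/3)*y/7)


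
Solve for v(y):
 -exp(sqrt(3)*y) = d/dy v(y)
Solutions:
 v(y) = C1 - sqrt(3)*exp(sqrt(3)*y)/3


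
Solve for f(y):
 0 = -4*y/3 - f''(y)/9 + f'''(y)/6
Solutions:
 f(y) = C1 + C2*y + C3*exp(2*y/3) - 2*y^3 - 9*y^2


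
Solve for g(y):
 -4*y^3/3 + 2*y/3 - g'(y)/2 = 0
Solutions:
 g(y) = C1 - 2*y^4/3 + 2*y^2/3


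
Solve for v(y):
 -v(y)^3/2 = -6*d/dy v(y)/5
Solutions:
 v(y) = -sqrt(6)*sqrt(-1/(C1 + 5*y))
 v(y) = sqrt(6)*sqrt(-1/(C1 + 5*y))


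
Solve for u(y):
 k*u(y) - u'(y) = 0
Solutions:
 u(y) = C1*exp(k*y)


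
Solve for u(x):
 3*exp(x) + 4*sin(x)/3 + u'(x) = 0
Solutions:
 u(x) = C1 - 3*exp(x) + 4*cos(x)/3


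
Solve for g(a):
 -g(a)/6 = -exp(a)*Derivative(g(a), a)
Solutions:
 g(a) = C1*exp(-exp(-a)/6)


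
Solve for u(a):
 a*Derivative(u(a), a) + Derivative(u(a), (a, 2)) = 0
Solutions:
 u(a) = C1 + C2*erf(sqrt(2)*a/2)


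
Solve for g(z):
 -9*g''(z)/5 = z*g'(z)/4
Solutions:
 g(z) = C1 + C2*erf(sqrt(10)*z/12)


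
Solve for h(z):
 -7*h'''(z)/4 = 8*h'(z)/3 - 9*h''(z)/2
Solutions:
 h(z) = C1 + C2*exp(z*(27 - sqrt(57))/21) + C3*exp(z*(sqrt(57) + 27)/21)


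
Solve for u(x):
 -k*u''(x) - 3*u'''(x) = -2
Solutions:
 u(x) = C1 + C2*x + C3*exp(-k*x/3) + x^2/k


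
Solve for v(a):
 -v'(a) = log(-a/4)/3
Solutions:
 v(a) = C1 - a*log(-a)/3 + a*(1 + 2*log(2))/3


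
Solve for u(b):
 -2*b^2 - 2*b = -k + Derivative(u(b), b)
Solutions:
 u(b) = C1 - 2*b^3/3 - b^2 + b*k


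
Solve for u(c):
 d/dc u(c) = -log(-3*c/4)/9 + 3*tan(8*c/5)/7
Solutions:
 u(c) = C1 - c*log(-c)/9 - c*log(3)/9 + c/9 + 2*c*log(2)/9 - 15*log(cos(8*c/5))/56


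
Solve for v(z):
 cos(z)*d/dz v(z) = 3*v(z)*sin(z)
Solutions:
 v(z) = C1/cos(z)^3


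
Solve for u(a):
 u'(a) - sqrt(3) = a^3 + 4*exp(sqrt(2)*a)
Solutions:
 u(a) = C1 + a^4/4 + sqrt(3)*a + 2*sqrt(2)*exp(sqrt(2)*a)


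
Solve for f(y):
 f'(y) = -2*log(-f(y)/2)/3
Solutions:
 3*Integral(1/(log(-_y) - log(2)), (_y, f(y)))/2 = C1 - y


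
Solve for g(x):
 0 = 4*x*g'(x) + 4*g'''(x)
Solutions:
 g(x) = C1 + Integral(C2*airyai(-x) + C3*airybi(-x), x)


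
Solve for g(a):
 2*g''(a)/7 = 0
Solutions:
 g(a) = C1 + C2*a


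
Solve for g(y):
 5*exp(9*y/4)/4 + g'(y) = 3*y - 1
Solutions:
 g(y) = C1 + 3*y^2/2 - y - 5*exp(9*y/4)/9


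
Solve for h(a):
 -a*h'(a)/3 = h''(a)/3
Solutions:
 h(a) = C1 + C2*erf(sqrt(2)*a/2)


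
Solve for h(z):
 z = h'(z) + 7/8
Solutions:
 h(z) = C1 + z^2/2 - 7*z/8


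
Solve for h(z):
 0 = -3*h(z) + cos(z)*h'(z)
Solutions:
 h(z) = C1*(sin(z) + 1)^(3/2)/(sin(z) - 1)^(3/2)


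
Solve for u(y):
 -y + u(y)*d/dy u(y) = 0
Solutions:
 u(y) = -sqrt(C1 + y^2)
 u(y) = sqrt(C1 + y^2)


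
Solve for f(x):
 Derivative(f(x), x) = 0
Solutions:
 f(x) = C1


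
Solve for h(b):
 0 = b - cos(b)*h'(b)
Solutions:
 h(b) = C1 + Integral(b/cos(b), b)


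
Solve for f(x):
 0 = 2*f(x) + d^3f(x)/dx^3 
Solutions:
 f(x) = C3*exp(-2^(1/3)*x) + (C1*sin(2^(1/3)*sqrt(3)*x/2) + C2*cos(2^(1/3)*sqrt(3)*x/2))*exp(2^(1/3)*x/2)


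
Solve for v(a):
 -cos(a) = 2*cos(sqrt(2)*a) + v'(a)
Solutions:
 v(a) = C1 - sin(a) - sqrt(2)*sin(sqrt(2)*a)


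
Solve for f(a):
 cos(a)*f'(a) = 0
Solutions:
 f(a) = C1


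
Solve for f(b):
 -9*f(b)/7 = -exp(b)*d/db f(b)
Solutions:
 f(b) = C1*exp(-9*exp(-b)/7)


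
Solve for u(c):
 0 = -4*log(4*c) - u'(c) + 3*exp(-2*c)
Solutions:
 u(c) = C1 - 4*c*log(c) + 4*c*(1 - 2*log(2)) - 3*exp(-2*c)/2


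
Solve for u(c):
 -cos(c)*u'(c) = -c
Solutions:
 u(c) = C1 + Integral(c/cos(c), c)


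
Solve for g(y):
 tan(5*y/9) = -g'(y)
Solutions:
 g(y) = C1 + 9*log(cos(5*y/9))/5


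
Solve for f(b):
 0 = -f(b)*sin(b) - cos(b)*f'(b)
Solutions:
 f(b) = C1*cos(b)


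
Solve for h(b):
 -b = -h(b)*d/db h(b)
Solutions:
 h(b) = -sqrt(C1 + b^2)
 h(b) = sqrt(C1 + b^2)


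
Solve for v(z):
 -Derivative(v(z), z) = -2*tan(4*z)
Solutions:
 v(z) = C1 - log(cos(4*z))/2


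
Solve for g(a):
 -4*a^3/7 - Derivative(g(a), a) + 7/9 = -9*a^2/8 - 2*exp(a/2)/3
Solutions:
 g(a) = C1 - a^4/7 + 3*a^3/8 + 7*a/9 + 4*exp(a/2)/3


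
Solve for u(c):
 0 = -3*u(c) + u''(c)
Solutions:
 u(c) = C1*exp(-sqrt(3)*c) + C2*exp(sqrt(3)*c)


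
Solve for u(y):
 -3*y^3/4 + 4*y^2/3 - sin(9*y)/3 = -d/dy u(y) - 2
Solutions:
 u(y) = C1 + 3*y^4/16 - 4*y^3/9 - 2*y - cos(9*y)/27


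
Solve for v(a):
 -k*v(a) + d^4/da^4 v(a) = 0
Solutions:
 v(a) = C1*exp(-a*k^(1/4)) + C2*exp(a*k^(1/4)) + C3*exp(-I*a*k^(1/4)) + C4*exp(I*a*k^(1/4))


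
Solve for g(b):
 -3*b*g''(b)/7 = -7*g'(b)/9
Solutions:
 g(b) = C1 + C2*b^(76/27)


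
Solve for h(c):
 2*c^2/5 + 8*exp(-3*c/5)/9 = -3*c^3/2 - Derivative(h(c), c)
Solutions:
 h(c) = C1 - 3*c^4/8 - 2*c^3/15 + 40*exp(-3*c/5)/27


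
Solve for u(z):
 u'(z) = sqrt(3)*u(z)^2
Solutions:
 u(z) = -1/(C1 + sqrt(3)*z)


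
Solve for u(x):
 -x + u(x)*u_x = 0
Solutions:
 u(x) = -sqrt(C1 + x^2)
 u(x) = sqrt(C1 + x^2)


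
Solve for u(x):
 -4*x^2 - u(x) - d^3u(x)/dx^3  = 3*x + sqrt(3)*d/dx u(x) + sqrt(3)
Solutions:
 u(x) = C1*exp(x*(-2*2^(1/3)*3^(5/6)/(3 + sqrt(4*sqrt(3) + 9))^(1/3) + 6^(2/3)*(3 + sqrt(4*sqrt(3) + 9))^(1/3))/12)*sin(x*(2*6^(1/3)/(3 + sqrt(4*sqrt(3) + 9))^(1/3) + 2^(2/3)*3^(1/6)*(3 + sqrt(4*sqrt(3) + 9))^(1/3))/4) + C2*exp(x*(-2*2^(1/3)*3^(5/6)/(3 + sqrt(4*sqrt(3) + 9))^(1/3) + 6^(2/3)*(3 + sqrt(4*sqrt(3) + 9))^(1/3))/12)*cos(x*(2*6^(1/3)/(3 + sqrt(4*sqrt(3) + 9))^(1/3) + 2^(2/3)*3^(1/6)*(3 + sqrt(4*sqrt(3) + 9))^(1/3))/4) + C3*exp(-x*(-2*2^(1/3)*3^(5/6)/(3 + sqrt(4*sqrt(3) + 9))^(1/3) + 6^(2/3)*(3 + sqrt(4*sqrt(3) + 9))^(1/3))/6) - 4*x^2 - 3*x + 8*sqrt(3)*x - 24 + 2*sqrt(3)


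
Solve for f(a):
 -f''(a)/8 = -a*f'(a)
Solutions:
 f(a) = C1 + C2*erfi(2*a)


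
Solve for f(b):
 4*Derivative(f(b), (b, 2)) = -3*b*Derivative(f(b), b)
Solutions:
 f(b) = C1 + C2*erf(sqrt(6)*b/4)


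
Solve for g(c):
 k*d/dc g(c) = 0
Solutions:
 g(c) = C1


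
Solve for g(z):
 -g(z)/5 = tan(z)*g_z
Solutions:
 g(z) = C1/sin(z)^(1/5)


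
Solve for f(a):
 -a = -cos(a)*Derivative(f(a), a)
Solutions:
 f(a) = C1 + Integral(a/cos(a), a)


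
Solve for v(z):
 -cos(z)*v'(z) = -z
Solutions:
 v(z) = C1 + Integral(z/cos(z), z)


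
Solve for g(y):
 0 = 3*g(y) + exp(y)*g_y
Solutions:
 g(y) = C1*exp(3*exp(-y))


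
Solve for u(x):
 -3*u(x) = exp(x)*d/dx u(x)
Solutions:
 u(x) = C1*exp(3*exp(-x))


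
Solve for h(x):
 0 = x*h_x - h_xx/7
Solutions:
 h(x) = C1 + C2*erfi(sqrt(14)*x/2)


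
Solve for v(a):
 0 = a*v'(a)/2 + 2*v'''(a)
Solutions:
 v(a) = C1 + Integral(C2*airyai(-2^(1/3)*a/2) + C3*airybi(-2^(1/3)*a/2), a)


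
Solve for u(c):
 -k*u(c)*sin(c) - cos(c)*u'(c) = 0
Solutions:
 u(c) = C1*exp(k*log(cos(c)))


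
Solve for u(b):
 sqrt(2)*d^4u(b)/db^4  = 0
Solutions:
 u(b) = C1 + C2*b + C3*b^2 + C4*b^3


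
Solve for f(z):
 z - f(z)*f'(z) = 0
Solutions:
 f(z) = -sqrt(C1 + z^2)
 f(z) = sqrt(C1 + z^2)


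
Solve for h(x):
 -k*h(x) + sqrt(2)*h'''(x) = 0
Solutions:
 h(x) = C1*exp(2^(5/6)*k^(1/3)*x/2) + C2*exp(2^(5/6)*k^(1/3)*x*(-1 + sqrt(3)*I)/4) + C3*exp(-2^(5/6)*k^(1/3)*x*(1 + sqrt(3)*I)/4)


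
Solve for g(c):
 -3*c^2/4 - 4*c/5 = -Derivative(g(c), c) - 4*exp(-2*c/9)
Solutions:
 g(c) = C1 + c^3/4 + 2*c^2/5 + 18*exp(-2*c/9)


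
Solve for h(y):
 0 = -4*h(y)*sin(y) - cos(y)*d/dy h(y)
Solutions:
 h(y) = C1*cos(y)^4


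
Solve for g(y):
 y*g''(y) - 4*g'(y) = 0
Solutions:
 g(y) = C1 + C2*y^5


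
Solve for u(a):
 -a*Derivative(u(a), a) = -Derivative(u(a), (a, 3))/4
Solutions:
 u(a) = C1 + Integral(C2*airyai(2^(2/3)*a) + C3*airybi(2^(2/3)*a), a)


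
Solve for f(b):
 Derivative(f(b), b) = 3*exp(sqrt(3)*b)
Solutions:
 f(b) = C1 + sqrt(3)*exp(sqrt(3)*b)


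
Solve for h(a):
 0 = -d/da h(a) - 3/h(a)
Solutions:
 h(a) = -sqrt(C1 - 6*a)
 h(a) = sqrt(C1 - 6*a)


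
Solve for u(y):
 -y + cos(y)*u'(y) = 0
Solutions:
 u(y) = C1 + Integral(y/cos(y), y)


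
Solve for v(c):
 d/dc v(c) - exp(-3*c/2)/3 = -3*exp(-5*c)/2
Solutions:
 v(c) = C1 + 3*exp(-5*c)/10 - 2*exp(-3*c/2)/9


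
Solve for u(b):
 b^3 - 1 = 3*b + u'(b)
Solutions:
 u(b) = C1 + b^4/4 - 3*b^2/2 - b


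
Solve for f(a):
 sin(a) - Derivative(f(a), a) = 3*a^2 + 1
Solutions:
 f(a) = C1 - a^3 - a - cos(a)


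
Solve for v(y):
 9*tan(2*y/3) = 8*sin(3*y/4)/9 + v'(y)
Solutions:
 v(y) = C1 - 27*log(cos(2*y/3))/2 + 32*cos(3*y/4)/27


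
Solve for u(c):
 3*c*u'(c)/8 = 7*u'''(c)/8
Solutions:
 u(c) = C1 + Integral(C2*airyai(3^(1/3)*7^(2/3)*c/7) + C3*airybi(3^(1/3)*7^(2/3)*c/7), c)


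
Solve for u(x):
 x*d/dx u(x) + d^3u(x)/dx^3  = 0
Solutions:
 u(x) = C1 + Integral(C2*airyai(-x) + C3*airybi(-x), x)


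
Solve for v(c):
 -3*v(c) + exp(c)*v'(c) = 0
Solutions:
 v(c) = C1*exp(-3*exp(-c))


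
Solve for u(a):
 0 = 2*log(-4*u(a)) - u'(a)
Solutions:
 -Integral(1/(log(-_y) + 2*log(2)), (_y, u(a)))/2 = C1 - a


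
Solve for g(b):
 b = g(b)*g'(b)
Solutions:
 g(b) = -sqrt(C1 + b^2)
 g(b) = sqrt(C1 + b^2)


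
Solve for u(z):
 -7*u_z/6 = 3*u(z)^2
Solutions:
 u(z) = 7/(C1 + 18*z)


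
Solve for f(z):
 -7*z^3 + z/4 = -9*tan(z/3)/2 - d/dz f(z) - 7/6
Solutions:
 f(z) = C1 + 7*z^4/4 - z^2/8 - 7*z/6 + 27*log(cos(z/3))/2


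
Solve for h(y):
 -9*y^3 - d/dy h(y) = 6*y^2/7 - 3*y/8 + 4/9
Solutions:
 h(y) = C1 - 9*y^4/4 - 2*y^3/7 + 3*y^2/16 - 4*y/9


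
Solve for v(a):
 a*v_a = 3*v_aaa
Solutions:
 v(a) = C1 + Integral(C2*airyai(3^(2/3)*a/3) + C3*airybi(3^(2/3)*a/3), a)


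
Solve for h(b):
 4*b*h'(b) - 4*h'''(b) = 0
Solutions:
 h(b) = C1 + Integral(C2*airyai(b) + C3*airybi(b), b)


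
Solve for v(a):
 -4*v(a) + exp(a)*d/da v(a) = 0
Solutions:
 v(a) = C1*exp(-4*exp(-a))


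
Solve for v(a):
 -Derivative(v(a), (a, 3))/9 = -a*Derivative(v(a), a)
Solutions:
 v(a) = C1 + Integral(C2*airyai(3^(2/3)*a) + C3*airybi(3^(2/3)*a), a)


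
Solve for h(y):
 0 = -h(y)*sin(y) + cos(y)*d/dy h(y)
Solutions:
 h(y) = C1/cos(y)


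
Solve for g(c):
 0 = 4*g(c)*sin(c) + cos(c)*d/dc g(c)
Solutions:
 g(c) = C1*cos(c)^4


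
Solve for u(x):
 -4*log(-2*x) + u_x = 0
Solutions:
 u(x) = C1 + 4*x*log(-x) + 4*x*(-1 + log(2))


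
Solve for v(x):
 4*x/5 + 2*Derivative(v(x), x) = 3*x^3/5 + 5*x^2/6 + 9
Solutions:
 v(x) = C1 + 3*x^4/40 + 5*x^3/36 - x^2/5 + 9*x/2


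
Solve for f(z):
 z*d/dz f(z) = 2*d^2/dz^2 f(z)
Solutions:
 f(z) = C1 + C2*erfi(z/2)


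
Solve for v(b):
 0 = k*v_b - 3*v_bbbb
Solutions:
 v(b) = C1 + C2*exp(3^(2/3)*b*k^(1/3)/3) + C3*exp(b*k^(1/3)*(-3^(2/3) + 3*3^(1/6)*I)/6) + C4*exp(-b*k^(1/3)*(3^(2/3) + 3*3^(1/6)*I)/6)


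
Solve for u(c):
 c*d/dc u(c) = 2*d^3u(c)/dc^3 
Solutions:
 u(c) = C1 + Integral(C2*airyai(2^(2/3)*c/2) + C3*airybi(2^(2/3)*c/2), c)


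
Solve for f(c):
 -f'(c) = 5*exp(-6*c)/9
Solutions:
 f(c) = C1 + 5*exp(-6*c)/54


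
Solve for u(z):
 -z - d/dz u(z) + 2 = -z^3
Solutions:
 u(z) = C1 + z^4/4 - z^2/2 + 2*z


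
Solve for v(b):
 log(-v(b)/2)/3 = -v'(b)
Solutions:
 3*Integral(1/(log(-_y) - log(2)), (_y, v(b))) = C1 - b


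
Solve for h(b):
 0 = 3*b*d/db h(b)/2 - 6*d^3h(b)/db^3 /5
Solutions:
 h(b) = C1 + Integral(C2*airyai(10^(1/3)*b/2) + C3*airybi(10^(1/3)*b/2), b)


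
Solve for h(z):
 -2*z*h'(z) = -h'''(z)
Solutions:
 h(z) = C1 + Integral(C2*airyai(2^(1/3)*z) + C3*airybi(2^(1/3)*z), z)


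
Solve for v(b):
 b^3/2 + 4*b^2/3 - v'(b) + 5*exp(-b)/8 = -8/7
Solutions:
 v(b) = C1 + b^4/8 + 4*b^3/9 + 8*b/7 - 5*exp(-b)/8


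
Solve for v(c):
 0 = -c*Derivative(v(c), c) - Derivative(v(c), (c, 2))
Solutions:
 v(c) = C1 + C2*erf(sqrt(2)*c/2)


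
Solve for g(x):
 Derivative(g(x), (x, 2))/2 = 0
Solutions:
 g(x) = C1 + C2*x


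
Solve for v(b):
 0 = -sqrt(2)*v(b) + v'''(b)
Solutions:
 v(b) = C3*exp(2^(1/6)*b) + (C1*sin(2^(1/6)*sqrt(3)*b/2) + C2*cos(2^(1/6)*sqrt(3)*b/2))*exp(-2^(1/6)*b/2)


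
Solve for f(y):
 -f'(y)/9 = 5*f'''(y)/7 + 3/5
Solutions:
 f(y) = C1 + C2*sin(sqrt(35)*y/15) + C3*cos(sqrt(35)*y/15) - 27*y/5


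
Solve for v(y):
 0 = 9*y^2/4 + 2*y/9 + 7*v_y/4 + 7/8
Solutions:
 v(y) = C1 - 3*y^3/7 - 4*y^2/63 - y/2


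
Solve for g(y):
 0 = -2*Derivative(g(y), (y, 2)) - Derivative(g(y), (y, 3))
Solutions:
 g(y) = C1 + C2*y + C3*exp(-2*y)


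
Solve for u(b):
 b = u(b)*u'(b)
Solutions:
 u(b) = -sqrt(C1 + b^2)
 u(b) = sqrt(C1 + b^2)


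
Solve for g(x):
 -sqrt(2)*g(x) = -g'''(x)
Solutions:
 g(x) = C3*exp(2^(1/6)*x) + (C1*sin(2^(1/6)*sqrt(3)*x/2) + C2*cos(2^(1/6)*sqrt(3)*x/2))*exp(-2^(1/6)*x/2)


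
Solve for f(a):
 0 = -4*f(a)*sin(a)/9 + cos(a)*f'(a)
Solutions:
 f(a) = C1/cos(a)^(4/9)


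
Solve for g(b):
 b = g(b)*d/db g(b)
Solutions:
 g(b) = -sqrt(C1 + b^2)
 g(b) = sqrt(C1 + b^2)


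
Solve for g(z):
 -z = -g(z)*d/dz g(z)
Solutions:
 g(z) = -sqrt(C1 + z^2)
 g(z) = sqrt(C1 + z^2)


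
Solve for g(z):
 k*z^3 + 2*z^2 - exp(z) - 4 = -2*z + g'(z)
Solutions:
 g(z) = C1 + k*z^4/4 + 2*z^3/3 + z^2 - 4*z - exp(z)


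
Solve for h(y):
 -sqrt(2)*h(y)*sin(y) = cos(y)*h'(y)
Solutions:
 h(y) = C1*cos(y)^(sqrt(2))


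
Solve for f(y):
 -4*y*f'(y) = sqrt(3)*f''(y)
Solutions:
 f(y) = C1 + C2*erf(sqrt(2)*3^(3/4)*y/3)


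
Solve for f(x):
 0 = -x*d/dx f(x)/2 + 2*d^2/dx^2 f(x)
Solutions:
 f(x) = C1 + C2*erfi(sqrt(2)*x/4)


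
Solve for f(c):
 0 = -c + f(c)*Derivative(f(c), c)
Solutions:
 f(c) = -sqrt(C1 + c^2)
 f(c) = sqrt(C1 + c^2)


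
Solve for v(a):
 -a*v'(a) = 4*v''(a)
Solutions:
 v(a) = C1 + C2*erf(sqrt(2)*a/4)


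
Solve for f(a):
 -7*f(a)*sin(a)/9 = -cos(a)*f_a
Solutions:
 f(a) = C1/cos(a)^(7/9)


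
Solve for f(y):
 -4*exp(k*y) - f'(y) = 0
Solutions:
 f(y) = C1 - 4*exp(k*y)/k


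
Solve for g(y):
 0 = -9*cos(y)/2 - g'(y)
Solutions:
 g(y) = C1 - 9*sin(y)/2


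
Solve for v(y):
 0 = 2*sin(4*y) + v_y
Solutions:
 v(y) = C1 + cos(4*y)/2


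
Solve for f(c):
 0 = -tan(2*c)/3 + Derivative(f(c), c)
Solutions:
 f(c) = C1 - log(cos(2*c))/6


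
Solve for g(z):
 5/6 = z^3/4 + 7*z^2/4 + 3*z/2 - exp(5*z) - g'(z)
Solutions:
 g(z) = C1 + z^4/16 + 7*z^3/12 + 3*z^2/4 - 5*z/6 - exp(5*z)/5


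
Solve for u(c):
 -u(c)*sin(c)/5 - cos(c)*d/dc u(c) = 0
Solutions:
 u(c) = C1*cos(c)^(1/5)


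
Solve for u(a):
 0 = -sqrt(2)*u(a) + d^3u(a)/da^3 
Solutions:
 u(a) = C3*exp(2^(1/6)*a) + (C1*sin(2^(1/6)*sqrt(3)*a/2) + C2*cos(2^(1/6)*sqrt(3)*a/2))*exp(-2^(1/6)*a/2)


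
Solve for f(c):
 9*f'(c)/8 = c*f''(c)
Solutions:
 f(c) = C1 + C2*c^(17/8)


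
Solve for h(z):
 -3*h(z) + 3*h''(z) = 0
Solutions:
 h(z) = C1*exp(-z) + C2*exp(z)


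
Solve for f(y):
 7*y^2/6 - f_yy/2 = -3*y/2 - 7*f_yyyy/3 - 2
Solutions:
 f(y) = C1 + C2*y + C3*exp(-sqrt(42)*y/14) + C4*exp(sqrt(42)*y/14) + 7*y^4/36 + y^3/2 + 116*y^2/9


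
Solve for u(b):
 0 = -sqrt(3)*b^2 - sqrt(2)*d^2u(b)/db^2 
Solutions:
 u(b) = C1 + C2*b - sqrt(6)*b^4/24


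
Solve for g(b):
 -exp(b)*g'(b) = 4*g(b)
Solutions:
 g(b) = C1*exp(4*exp(-b))


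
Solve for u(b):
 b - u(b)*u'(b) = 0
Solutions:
 u(b) = -sqrt(C1 + b^2)
 u(b) = sqrt(C1 + b^2)


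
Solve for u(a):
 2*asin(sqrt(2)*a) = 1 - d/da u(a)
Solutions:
 u(a) = C1 - 2*a*asin(sqrt(2)*a) + a - sqrt(2)*sqrt(1 - 2*a^2)


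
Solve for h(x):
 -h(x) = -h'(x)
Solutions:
 h(x) = C1*exp(x)


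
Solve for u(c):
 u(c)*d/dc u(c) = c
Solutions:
 u(c) = -sqrt(C1 + c^2)
 u(c) = sqrt(C1 + c^2)


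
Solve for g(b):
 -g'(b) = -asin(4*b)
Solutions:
 g(b) = C1 + b*asin(4*b) + sqrt(1 - 16*b^2)/4


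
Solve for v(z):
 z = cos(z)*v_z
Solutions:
 v(z) = C1 + Integral(z/cos(z), z)


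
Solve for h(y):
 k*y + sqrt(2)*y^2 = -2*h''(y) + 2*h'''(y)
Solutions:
 h(y) = C1 + C2*y + C3*exp(y) - sqrt(2)*y^4/24 + y^3*(-k - 2*sqrt(2))/12 + y^2*(-k - 2*sqrt(2))/4


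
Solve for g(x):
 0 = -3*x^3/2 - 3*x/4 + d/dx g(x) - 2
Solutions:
 g(x) = C1 + 3*x^4/8 + 3*x^2/8 + 2*x


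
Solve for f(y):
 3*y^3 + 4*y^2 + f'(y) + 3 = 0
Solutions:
 f(y) = C1 - 3*y^4/4 - 4*y^3/3 - 3*y


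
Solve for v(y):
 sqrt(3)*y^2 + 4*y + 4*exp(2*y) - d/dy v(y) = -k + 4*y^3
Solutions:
 v(y) = C1 + k*y - y^4 + sqrt(3)*y^3/3 + 2*y^2 + 2*exp(2*y)


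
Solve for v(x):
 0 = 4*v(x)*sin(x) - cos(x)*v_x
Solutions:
 v(x) = C1/cos(x)^4


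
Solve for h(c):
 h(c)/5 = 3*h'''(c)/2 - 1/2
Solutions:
 h(c) = C3*exp(15^(2/3)*2^(1/3)*c/15) + (C1*sin(2^(1/3)*3^(1/6)*5^(2/3)*c/10) + C2*cos(2^(1/3)*3^(1/6)*5^(2/3)*c/10))*exp(-15^(2/3)*2^(1/3)*c/30) - 5/2


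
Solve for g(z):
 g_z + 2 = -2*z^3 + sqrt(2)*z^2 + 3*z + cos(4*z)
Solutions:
 g(z) = C1 - z^4/2 + sqrt(2)*z^3/3 + 3*z^2/2 - 2*z + sin(4*z)/4


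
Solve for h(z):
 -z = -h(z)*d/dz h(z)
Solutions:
 h(z) = -sqrt(C1 + z^2)
 h(z) = sqrt(C1 + z^2)


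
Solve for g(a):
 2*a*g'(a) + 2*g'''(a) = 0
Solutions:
 g(a) = C1 + Integral(C2*airyai(-a) + C3*airybi(-a), a)


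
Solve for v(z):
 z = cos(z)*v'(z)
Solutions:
 v(z) = C1 + Integral(z/cos(z), z)


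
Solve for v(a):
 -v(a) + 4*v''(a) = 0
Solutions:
 v(a) = C1*exp(-a/2) + C2*exp(a/2)


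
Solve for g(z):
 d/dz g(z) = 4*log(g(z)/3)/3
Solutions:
 3*Integral(1/(-log(_y) + log(3)), (_y, g(z)))/4 = C1 - z


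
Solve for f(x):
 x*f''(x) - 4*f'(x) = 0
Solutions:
 f(x) = C1 + C2*x^5


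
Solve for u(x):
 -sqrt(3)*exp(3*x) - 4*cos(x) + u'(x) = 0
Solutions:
 u(x) = C1 + sqrt(3)*exp(3*x)/3 + 4*sin(x)


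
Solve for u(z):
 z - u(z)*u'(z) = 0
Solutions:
 u(z) = -sqrt(C1 + z^2)
 u(z) = sqrt(C1 + z^2)


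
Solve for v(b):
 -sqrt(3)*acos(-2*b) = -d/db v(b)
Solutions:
 v(b) = C1 + sqrt(3)*(b*acos(-2*b) + sqrt(1 - 4*b^2)/2)


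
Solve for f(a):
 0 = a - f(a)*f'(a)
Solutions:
 f(a) = -sqrt(C1 + a^2)
 f(a) = sqrt(C1 + a^2)


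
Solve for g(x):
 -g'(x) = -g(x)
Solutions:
 g(x) = C1*exp(x)


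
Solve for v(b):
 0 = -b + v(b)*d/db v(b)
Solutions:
 v(b) = -sqrt(C1 + b^2)
 v(b) = sqrt(C1 + b^2)


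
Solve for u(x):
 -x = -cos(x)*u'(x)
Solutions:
 u(x) = C1 + Integral(x/cos(x), x)


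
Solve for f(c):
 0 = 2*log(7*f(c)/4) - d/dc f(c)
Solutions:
 Integral(1/(-log(_y) - log(7) + 2*log(2)), (_y, f(c)))/2 = C1 - c


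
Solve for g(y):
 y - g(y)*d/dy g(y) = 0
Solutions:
 g(y) = -sqrt(C1 + y^2)
 g(y) = sqrt(C1 + y^2)


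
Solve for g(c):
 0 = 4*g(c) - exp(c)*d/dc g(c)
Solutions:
 g(c) = C1*exp(-4*exp(-c))


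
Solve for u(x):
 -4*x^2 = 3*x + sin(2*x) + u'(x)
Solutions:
 u(x) = C1 - 4*x^3/3 - 3*x^2/2 + cos(2*x)/2


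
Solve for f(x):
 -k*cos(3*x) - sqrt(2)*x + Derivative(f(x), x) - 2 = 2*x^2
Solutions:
 f(x) = C1 + k*sin(3*x)/3 + 2*x^3/3 + sqrt(2)*x^2/2 + 2*x


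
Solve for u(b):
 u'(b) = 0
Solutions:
 u(b) = C1


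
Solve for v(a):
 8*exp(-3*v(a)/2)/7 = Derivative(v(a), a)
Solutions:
 v(a) = 2*log(C1 + 12*a/7)/3
 v(a) = 2*log(14^(2/3)*(-3^(1/3) - 3^(5/6)*I)*(C1 + 8*a)^(1/3)/28)
 v(a) = 2*log(14^(2/3)*(-3^(1/3) + 3^(5/6)*I)*(C1 + 8*a)^(1/3)/28)


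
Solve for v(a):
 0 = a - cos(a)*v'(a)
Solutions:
 v(a) = C1 + Integral(a/cos(a), a)


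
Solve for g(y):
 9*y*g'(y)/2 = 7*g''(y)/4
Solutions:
 g(y) = C1 + C2*erfi(3*sqrt(7)*y/7)


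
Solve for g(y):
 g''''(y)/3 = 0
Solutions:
 g(y) = C1 + C2*y + C3*y^2 + C4*y^3


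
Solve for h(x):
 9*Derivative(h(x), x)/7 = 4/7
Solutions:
 h(x) = C1 + 4*x/9


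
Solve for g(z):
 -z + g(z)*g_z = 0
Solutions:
 g(z) = -sqrt(C1 + z^2)
 g(z) = sqrt(C1 + z^2)


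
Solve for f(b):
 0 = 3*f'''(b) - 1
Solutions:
 f(b) = C1 + C2*b + C3*b^2 + b^3/18


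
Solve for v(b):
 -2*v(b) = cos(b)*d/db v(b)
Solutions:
 v(b) = C1*(sin(b) - 1)/(sin(b) + 1)


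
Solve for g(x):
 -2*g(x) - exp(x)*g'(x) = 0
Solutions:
 g(x) = C1*exp(2*exp(-x))


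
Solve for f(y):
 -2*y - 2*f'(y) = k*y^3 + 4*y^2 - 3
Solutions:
 f(y) = C1 - k*y^4/8 - 2*y^3/3 - y^2/2 + 3*y/2


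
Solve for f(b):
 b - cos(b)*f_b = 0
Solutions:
 f(b) = C1 + Integral(b/cos(b), b)


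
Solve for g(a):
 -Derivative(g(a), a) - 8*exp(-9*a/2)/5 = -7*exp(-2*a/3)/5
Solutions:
 g(a) = C1 + 16*exp(-9*a/2)/45 - 21*exp(-2*a/3)/10


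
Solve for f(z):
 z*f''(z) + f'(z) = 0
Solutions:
 f(z) = C1 + C2*log(z)


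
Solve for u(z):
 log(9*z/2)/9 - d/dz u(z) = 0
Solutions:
 u(z) = C1 + z*log(z)/9 - z/9 - z*log(2)/9 + 2*z*log(3)/9


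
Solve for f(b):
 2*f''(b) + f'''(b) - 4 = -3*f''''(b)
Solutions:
 f(b) = C1 + C2*b + b^2 + (C3*sin(sqrt(23)*b/6) + C4*cos(sqrt(23)*b/6))*exp(-b/6)


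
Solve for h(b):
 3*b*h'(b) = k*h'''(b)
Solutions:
 h(b) = C1 + Integral(C2*airyai(3^(1/3)*b*(1/k)^(1/3)) + C3*airybi(3^(1/3)*b*(1/k)^(1/3)), b)


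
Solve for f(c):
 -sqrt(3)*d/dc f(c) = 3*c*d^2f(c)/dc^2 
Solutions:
 f(c) = C1 + C2*c^(1 - sqrt(3)/3)


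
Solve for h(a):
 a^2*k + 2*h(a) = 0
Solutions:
 h(a) = -a^2*k/2


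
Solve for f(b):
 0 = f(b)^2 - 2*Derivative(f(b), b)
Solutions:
 f(b) = -2/(C1 + b)


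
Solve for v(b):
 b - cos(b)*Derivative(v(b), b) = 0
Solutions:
 v(b) = C1 + Integral(b/cos(b), b)


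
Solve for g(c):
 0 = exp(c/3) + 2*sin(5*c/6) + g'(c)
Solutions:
 g(c) = C1 - 3*exp(c/3) + 12*cos(5*c/6)/5


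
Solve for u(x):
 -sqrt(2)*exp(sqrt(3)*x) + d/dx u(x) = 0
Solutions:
 u(x) = C1 + sqrt(6)*exp(sqrt(3)*x)/3


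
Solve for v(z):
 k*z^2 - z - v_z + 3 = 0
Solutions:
 v(z) = C1 + k*z^3/3 - z^2/2 + 3*z


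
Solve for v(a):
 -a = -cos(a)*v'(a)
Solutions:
 v(a) = C1 + Integral(a/cos(a), a)


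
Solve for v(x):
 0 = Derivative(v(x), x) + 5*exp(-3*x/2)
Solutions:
 v(x) = C1 + 10*exp(-3*x/2)/3


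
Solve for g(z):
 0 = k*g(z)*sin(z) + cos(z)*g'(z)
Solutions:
 g(z) = C1*exp(k*log(cos(z)))


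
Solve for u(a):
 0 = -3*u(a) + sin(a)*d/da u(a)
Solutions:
 u(a) = C1*(cos(a) - 1)^(3/2)/(cos(a) + 1)^(3/2)


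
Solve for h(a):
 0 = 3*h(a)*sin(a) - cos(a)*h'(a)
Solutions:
 h(a) = C1/cos(a)^3


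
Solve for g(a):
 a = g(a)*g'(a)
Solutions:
 g(a) = -sqrt(C1 + a^2)
 g(a) = sqrt(C1 + a^2)


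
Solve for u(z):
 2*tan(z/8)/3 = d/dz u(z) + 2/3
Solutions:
 u(z) = C1 - 2*z/3 - 16*log(cos(z/8))/3


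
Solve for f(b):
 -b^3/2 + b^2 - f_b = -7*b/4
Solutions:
 f(b) = C1 - b^4/8 + b^3/3 + 7*b^2/8


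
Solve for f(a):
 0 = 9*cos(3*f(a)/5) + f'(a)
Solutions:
 9*a - 5*log(sin(3*f(a)/5) - 1)/6 + 5*log(sin(3*f(a)/5) + 1)/6 = C1


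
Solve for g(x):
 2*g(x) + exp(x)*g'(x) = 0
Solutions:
 g(x) = C1*exp(2*exp(-x))


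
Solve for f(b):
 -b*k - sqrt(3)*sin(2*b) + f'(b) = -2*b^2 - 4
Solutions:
 f(b) = C1 - 2*b^3/3 + b^2*k/2 - 4*b - sqrt(3)*cos(2*b)/2


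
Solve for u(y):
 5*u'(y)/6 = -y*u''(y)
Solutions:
 u(y) = C1 + C2*y^(1/6)


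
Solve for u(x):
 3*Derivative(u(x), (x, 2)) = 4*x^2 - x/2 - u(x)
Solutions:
 u(x) = C1*sin(sqrt(3)*x/3) + C2*cos(sqrt(3)*x/3) + 4*x^2 - x/2 - 24


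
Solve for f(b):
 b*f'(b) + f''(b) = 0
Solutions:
 f(b) = C1 + C2*erf(sqrt(2)*b/2)


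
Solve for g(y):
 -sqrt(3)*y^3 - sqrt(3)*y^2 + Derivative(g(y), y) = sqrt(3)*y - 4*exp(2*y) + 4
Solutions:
 g(y) = C1 + sqrt(3)*y^4/4 + sqrt(3)*y^3/3 + sqrt(3)*y^2/2 + 4*y - 2*exp(2*y)


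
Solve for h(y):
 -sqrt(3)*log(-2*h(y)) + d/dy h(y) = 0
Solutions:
 -sqrt(3)*Integral(1/(log(-_y) + log(2)), (_y, h(y)))/3 = C1 - y


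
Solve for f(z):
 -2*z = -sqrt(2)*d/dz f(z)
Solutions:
 f(z) = C1 + sqrt(2)*z^2/2


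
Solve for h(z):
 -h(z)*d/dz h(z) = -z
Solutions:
 h(z) = -sqrt(C1 + z^2)
 h(z) = sqrt(C1 + z^2)


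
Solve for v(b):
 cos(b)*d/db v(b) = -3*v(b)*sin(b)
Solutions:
 v(b) = C1*cos(b)^3


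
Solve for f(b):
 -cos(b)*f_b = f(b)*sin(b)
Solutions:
 f(b) = C1*cos(b)


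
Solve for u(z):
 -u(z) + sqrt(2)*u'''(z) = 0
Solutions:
 u(z) = C3*exp(2^(5/6)*z/2) + (C1*sin(2^(5/6)*sqrt(3)*z/4) + C2*cos(2^(5/6)*sqrt(3)*z/4))*exp(-2^(5/6)*z/4)


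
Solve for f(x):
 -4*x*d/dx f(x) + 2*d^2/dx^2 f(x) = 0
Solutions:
 f(x) = C1 + C2*erfi(x)


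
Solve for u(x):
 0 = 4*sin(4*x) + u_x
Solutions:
 u(x) = C1 + cos(4*x)


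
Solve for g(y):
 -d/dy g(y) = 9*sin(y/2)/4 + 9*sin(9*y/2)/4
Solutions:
 g(y) = C1 + 9*cos(y/2)/2 + cos(9*y/2)/2


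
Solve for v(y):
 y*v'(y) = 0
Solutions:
 v(y) = C1


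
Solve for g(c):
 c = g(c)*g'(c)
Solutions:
 g(c) = -sqrt(C1 + c^2)
 g(c) = sqrt(C1 + c^2)


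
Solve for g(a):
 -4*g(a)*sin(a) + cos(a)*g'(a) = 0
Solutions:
 g(a) = C1/cos(a)^4


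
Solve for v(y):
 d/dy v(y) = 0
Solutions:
 v(y) = C1


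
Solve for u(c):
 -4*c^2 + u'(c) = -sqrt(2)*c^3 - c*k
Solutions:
 u(c) = C1 - sqrt(2)*c^4/4 + 4*c^3/3 - c^2*k/2


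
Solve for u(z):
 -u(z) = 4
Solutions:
 u(z) = -4


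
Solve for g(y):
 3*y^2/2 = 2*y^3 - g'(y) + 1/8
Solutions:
 g(y) = C1 + y^4/2 - y^3/2 + y/8
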